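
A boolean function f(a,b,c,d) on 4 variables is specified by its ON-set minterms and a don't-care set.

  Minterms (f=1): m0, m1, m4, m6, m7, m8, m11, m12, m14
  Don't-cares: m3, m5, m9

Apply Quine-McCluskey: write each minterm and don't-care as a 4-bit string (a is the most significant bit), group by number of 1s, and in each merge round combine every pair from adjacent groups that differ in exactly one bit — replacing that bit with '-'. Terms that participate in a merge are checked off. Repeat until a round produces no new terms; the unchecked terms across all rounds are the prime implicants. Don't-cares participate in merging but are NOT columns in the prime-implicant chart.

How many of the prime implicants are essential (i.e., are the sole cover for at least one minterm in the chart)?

[col 0] 0000*, 0001*, 0011*, 0100*, 0101*, 0110*, 0111*, 1000*, 1001*, 1011*, 1100*, 1110*
[col 1] -000*, -001*, -011*, -100*, -110*, 0-00*, 0-01*, 0-11*, 00-1*, 000-*, 01-0*, 01-1*, 010-*, 011-*, 1-00*, 10-1*, 100-*, 11-0*
[col 2] --00, -0-1, -00-, -1-0, 0--1, 0-0-, 01--
Prime implicants: --00, -0-1, -00-, -1-0, 0--1, 0-0-, 01--
PI chart (minterm → PIs covering it):
  0 | --00,-00-,0-0-
  1 | -0-1,-00-,0--1,0-0-
  4 | --00,-1-0,0-0-,01--
  6 | -1-0,01--
  7 | 0--1,01--
  8 | --00,-00-
  11 | -0-1  (sole → essential)
  12 | --00,-1-0
  14 | -1-0  (sole → essential)
Essential prime implicants: -0-1, -1-0

2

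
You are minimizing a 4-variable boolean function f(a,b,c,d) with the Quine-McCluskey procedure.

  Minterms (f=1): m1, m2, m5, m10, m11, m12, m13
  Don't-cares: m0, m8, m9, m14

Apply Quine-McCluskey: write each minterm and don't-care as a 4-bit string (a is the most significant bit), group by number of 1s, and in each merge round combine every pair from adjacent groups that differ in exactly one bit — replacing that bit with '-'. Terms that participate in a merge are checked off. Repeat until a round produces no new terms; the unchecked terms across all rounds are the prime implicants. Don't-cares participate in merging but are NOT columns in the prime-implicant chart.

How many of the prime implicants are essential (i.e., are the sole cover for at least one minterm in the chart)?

Round 0: 0000✓ 0001✓ 0010✓ 0101✓ 1000✓ 1001✓ 1010✓ 1011✓ 1100✓ 1101✓ 1110✓
Round 1: -000✓ -001✓ -010✓ -101✓ 0-01✓ 00-0✓ 000-✓ 1-00✓ 1-01✓ 1-10✓ 10-0✓ 10-1✓ 100-✓ 101-✓ 11-0✓ 110-✓
Round 2: --01 -0-0 -00- 1--0 1-0- 10--
PIs = {--01, -0-0, -00-, 1--0, 1-0-, 10--}
Coverage chart:
  m1: --01,-00-
  m2: -0-0 ←essential
  m5: --01 ←essential
  m10: -0-0,1--0,10--
  m11: 10-- ←essential
  m12: 1--0,1-0-
  m13: --01,1-0-
Essential: --01, -0-0, 10--

3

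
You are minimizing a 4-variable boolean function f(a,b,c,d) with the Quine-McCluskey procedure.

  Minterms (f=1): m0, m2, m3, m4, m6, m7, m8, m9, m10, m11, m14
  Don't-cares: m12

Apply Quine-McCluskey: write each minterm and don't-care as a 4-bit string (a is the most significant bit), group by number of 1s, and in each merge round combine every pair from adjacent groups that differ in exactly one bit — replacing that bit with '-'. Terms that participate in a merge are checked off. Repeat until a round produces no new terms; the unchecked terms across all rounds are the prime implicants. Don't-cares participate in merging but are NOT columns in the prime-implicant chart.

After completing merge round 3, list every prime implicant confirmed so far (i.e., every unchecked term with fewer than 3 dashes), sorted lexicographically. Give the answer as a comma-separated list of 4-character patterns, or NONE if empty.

-01-, 0-1-, 10--

size-2^0 implicants → 0000(✓)  0010(✓)  0011(✓)  0100(✓)  0110(✓)  0111(✓)  1000(✓)  1001(✓)  1010(✓)  1011(✓)  1100(✓)  1110(✓)
size-2^1 implicants → -000(✓)  -010(✓)  -011(✓)  -100(✓)  -110(✓)  0-00(✓)  0-10(✓)  0-11(✓)  00-0(✓)  001-(✓)  01-0(✓)  011-(✓)  1-00(✓)  1-10(✓)  10-0(✓)  10-1(✓)  100-(✓)  101-(✓)  11-0(✓)
size-2^2 implicants → --00(✓)  --10(✓)  -0-0(✓)  -01-  -1-0(✓)  0--0(✓)  0-1-  1--0(✓)  10--
size-2^3 implicants → ---0
Unchecked terms (primes): ---0, -01-, 0-1-, 10--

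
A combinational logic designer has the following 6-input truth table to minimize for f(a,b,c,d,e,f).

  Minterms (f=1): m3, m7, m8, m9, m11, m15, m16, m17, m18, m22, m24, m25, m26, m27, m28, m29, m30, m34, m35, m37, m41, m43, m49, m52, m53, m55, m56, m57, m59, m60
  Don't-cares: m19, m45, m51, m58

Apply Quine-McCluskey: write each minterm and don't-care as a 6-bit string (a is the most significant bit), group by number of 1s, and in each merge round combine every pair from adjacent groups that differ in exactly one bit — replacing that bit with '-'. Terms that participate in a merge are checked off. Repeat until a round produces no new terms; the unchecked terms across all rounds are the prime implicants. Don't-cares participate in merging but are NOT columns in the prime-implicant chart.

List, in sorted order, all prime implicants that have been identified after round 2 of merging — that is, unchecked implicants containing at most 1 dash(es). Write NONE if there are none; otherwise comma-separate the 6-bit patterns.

[col 0] 000011*, 000111*, 001000*, 001001*, 001011*, 001111*, 010000*, 010001*, 010010*, 010011*, 010110*, 011000*, 011001*, 011010*, 011011*, 011100*, 011101*, 011110*, 100010*, 100011*, 100101*, 101001*, 101011*, 101101*, 110001*, 110011*, 110100*, 110101*, 110111*, 111000*, 111001*, 111010*, 111011*, 111100*
[col 1] -00011*, -01001*, -01011*, -10001*, -10011*, -11000*, -11001*, -11010*, -11011*, -11100*, 0-0011*, 0-1000*, 0-1001*, 0-1011*, 00-011*, 00-111*, 000-11*, 001-11*, 0010-1*, 00100-*, 01-000*, 01-001*, 01-010*, 01-011*, 01-110*, 010-10*, 0100-0*, 0100-1*, 01000-*, 01001-*, 011-00*, 011-01*, 011-10*, 0110-0*, 0110-1*, 01100-*, 01101-*, 0111-0*, 01110-*, 1-0011*, 1-0101, 1-1001*, 1-1011*, 10-011*, 10-101, 10001-, 101-01, 1010-1*, 11-001*, 11-011*, 11-100, 110-01*, 110-11*, 1100-1*, 1101-1*, 11010-, 111-00*, 1110-0*, 1110-1*, 11100-*, 11101-*
[col 2] --0011*, --1001*, --1011*, -0-011*, -010-1*, -1-001*, -1-011*, -100-1*, -11-00, -110-0*, -110-1*, -1100-*, -1101-*, 0--011*, 0-10-1*, 0-100-, 00--11, 01--10, 01-0-0*, 01-0-1*, 01-00-*, 01-01-*, 0100--*, 011--0, 011-0-, 0110--*, 1--011*, 1-10-1*, 11-0-1*, 110--1, 1110--*
[col 3] ---011, --10-1, -1-0-1, -110--, 01-0--
Prime implicants: ---011, --10-1, -1-0-1, -11-00, -110--, 0-100-, 00--11, 01--10, 01-0--, 011--0, 011-0-, 1-0101, 10-101, 10001-, 101-01, 11-100, 110--1, 11010-

1-0101, 10-101, 10001-, 101-01, 11-100, 11010-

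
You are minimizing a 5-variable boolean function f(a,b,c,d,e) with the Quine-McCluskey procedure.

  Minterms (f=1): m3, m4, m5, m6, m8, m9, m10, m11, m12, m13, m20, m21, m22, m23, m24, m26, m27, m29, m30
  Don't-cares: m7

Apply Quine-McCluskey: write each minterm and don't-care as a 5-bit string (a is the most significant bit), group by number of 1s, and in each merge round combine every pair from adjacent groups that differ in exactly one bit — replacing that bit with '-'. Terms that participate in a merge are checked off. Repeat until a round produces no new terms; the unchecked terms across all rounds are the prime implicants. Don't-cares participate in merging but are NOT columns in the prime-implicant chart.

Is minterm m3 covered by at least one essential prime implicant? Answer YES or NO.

NO

size-2^0 implicants → 00011(✓)  00100(✓)  00101(✓)  00110(✓)  00111(✓)  01000(✓)  01001(✓)  01010(✓)  01011(✓)  01100(✓)  01101(✓)  10100(✓)  10101(✓)  10110(✓)  10111(✓)  11000(✓)  11010(✓)  11011(✓)  11101(✓)  11110(✓)
size-2^1 implicants → -0100(✓)  -0101(✓)  -0110(✓)  -0111(✓)  -1000(✓)  -1010(✓)  -1011(✓)  -1101(✓)  0-011  0-100(✓)  0-101(✓)  00-11  001-0(✓)  001-1(✓)  0010-(✓)  0011-(✓)  01-00(✓)  01-01(✓)  010-0(✓)  010-1(✓)  0100-(✓)  0101-(✓)  0110-(✓)  1-101(✓)  1-110  101-0(✓)  101-1(✓)  1010-(✓)  1011-(✓)  11-10  110-0(✓)  1101-(✓)
size-2^2 implicants → --101  -01-0(✓)  -01-1(✓)  -010-(✓)  -011-(✓)  -10-0  -101-  0-10-  001--(✓)  01-0-  010--  101--(✓)
size-2^3 implicants → -01--
Unchecked terms (primes): --101, -01--, -10-0, -101-, 0-011, 0-10-, 00-11, 01-0-, 010--, 1-110, 11-10
Minterm coverage:
  m3 ⊆ 0-011,00-11
  m4 ⊆ -01--,0-10-
  m5 ⊆ --101,-01--,0-10-
  m6 ⊆ -01-- [E]
  m8 ⊆ -10-0,01-0-,010--
  m9 ⊆ 01-0-,010--
  m10 ⊆ -10-0,-101-,010--
  m11 ⊆ -101-,0-011,010--
  m12 ⊆ 0-10-,01-0-
  m13 ⊆ --101,0-10-,01-0-
  m20 ⊆ -01-- [E]
  m21 ⊆ --101,-01--
  m22 ⊆ -01--,1-110
  m23 ⊆ -01-- [E]
  m24 ⊆ -10-0 [E]
  m26 ⊆ -10-0,-101-,11-10
  m27 ⊆ -101- [E]
  m29 ⊆ --101 [E]
  m30 ⊆ 1-110,11-10
E = {--101, -01--, -10-0, -101-}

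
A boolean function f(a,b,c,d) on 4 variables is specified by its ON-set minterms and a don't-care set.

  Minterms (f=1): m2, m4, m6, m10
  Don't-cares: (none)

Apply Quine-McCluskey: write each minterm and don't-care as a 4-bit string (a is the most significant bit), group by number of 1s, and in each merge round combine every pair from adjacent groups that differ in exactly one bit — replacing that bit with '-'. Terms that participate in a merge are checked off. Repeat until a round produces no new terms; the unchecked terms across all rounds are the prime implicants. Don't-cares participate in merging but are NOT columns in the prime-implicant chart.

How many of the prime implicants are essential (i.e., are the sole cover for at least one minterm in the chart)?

size-2^0 implicants → 0010(✓)  0100(✓)  0110(✓)  1010(✓)
size-2^1 implicants → -010  0-10  01-0
Unchecked terms (primes): -010, 0-10, 01-0
Minterm coverage:
  m2 ⊆ -010,0-10
  m4 ⊆ 01-0 [E]
  m6 ⊆ 0-10,01-0
  m10 ⊆ -010 [E]
E = {-010, 01-0}

2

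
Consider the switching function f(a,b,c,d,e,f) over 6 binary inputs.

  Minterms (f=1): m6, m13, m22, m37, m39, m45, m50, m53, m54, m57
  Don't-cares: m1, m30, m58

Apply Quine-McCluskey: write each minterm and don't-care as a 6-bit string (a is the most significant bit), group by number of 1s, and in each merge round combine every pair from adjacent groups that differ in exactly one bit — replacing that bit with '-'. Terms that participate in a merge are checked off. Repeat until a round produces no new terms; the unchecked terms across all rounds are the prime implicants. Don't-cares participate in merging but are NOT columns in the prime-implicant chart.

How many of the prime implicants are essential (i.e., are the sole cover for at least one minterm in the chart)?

5

[col 0] 000001, 000110*, 001101*, 010110*, 011110*, 100101*, 100111*, 101101*, 110010*, 110101*, 110110*, 111001, 111010*
[col 1] -01101, -10110, 0-0110, 01-110, 1-0101, 10-101, 1001-1, 11-010, 110-10
Prime implicants: -01101, -10110, 0-0110, 000001, 01-110, 1-0101, 10-101, 1001-1, 11-010, 110-10, 111001
PI chart (minterm → PIs covering it):
  6 | 0-0110  (sole → essential)
  13 | -01101  (sole → essential)
  22 | -10110,0-0110,01-110
  37 | 1-0101,10-101,1001-1
  39 | 1001-1  (sole → essential)
  45 | -01101,10-101
  50 | 11-010,110-10
  53 | 1-0101  (sole → essential)
  54 | -10110,110-10
  57 | 111001  (sole → essential)
Essential prime implicants: -01101, 0-0110, 1-0101, 1001-1, 111001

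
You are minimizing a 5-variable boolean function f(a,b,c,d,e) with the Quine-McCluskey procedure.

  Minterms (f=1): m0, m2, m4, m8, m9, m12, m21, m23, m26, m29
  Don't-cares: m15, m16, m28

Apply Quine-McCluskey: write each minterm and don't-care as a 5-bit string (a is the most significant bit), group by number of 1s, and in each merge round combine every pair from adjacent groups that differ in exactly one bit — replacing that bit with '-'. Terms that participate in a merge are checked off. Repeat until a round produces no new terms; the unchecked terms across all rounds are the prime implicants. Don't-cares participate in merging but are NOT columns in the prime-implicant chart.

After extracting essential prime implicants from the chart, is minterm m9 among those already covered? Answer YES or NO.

size-2^0 implicants → 00000(✓)  00010(✓)  00100(✓)  01000(✓)  01001(✓)  01100(✓)  01111  10000(✓)  10101(✓)  10111(✓)  11010  11100(✓)  11101(✓)
size-2^1 implicants → -0000  -1100  0-000(✓)  0-100(✓)  00-00(✓)  000-0  01-00(✓)  0100-  1-101  101-1  1110-
size-2^2 implicants → 0--00
Unchecked terms (primes): -0000, -1100, 0--00, 000-0, 0100-, 01111, 1-101, 101-1, 11010, 1110-
Minterm coverage:
  m0 ⊆ -0000,0--00,000-0
  m2 ⊆ 000-0 [E]
  m4 ⊆ 0--00 [E]
  m8 ⊆ 0--00,0100-
  m9 ⊆ 0100- [E]
  m12 ⊆ -1100,0--00
  m21 ⊆ 1-101,101-1
  m23 ⊆ 101-1 [E]
  m26 ⊆ 11010 [E]
  m29 ⊆ 1-101,1110-
E = {0--00, 000-0, 0100-, 101-1, 11010}

YES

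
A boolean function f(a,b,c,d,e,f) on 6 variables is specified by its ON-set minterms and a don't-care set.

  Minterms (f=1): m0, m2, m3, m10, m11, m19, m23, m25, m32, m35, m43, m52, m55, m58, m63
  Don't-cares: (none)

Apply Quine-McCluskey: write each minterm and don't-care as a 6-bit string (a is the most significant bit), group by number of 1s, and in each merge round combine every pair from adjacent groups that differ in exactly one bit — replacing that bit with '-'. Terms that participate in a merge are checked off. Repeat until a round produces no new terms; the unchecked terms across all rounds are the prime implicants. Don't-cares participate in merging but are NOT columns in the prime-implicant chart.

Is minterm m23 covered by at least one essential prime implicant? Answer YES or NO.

Round 0: 000000✓ 000010✓ 000011✓ 001010✓ 001011✓ 010011✓ 010111✓ 011001 100000✓ 100011✓ 101011✓ 110100 110111✓ 111010 111111✓
Round 1: -00000 -00011✓ -01011✓ -10111 0-0011 00-010✓ 00-011✓ 0000-0 00001-✓ 00101-✓ 010-11 10-011✓ 11-111
Round 2: -0-011 00-01-
PIs = {-0-011, -00000, -10111, 0-0011, 00-01-, 0000-0, 010-11, 011001, 11-111, 110100, 111010}
Coverage chart:
  m0: -00000,0000-0
  m2: 00-01-,0000-0
  m3: -0-011,0-0011,00-01-
  m10: 00-01- ←essential
  m11: -0-011,00-01-
  m19: 0-0011,010-11
  m23: -10111,010-11
  m25: 011001 ←essential
  m32: -00000 ←essential
  m35: -0-011 ←essential
  m43: -0-011 ←essential
  m52: 110100 ←essential
  m55: -10111,11-111
  m58: 111010 ←essential
  m63: 11-111 ←essential
Essential: -0-011, -00000, 00-01-, 011001, 11-111, 110100, 111010

NO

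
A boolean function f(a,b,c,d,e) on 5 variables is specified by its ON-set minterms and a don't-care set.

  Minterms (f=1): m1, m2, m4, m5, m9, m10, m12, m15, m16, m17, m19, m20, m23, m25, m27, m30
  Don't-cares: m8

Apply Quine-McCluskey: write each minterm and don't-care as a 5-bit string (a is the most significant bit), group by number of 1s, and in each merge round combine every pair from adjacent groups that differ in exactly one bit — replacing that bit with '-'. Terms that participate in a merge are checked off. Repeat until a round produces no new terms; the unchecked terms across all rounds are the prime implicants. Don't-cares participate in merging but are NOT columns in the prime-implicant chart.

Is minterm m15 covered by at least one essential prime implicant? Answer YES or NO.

YES

size-2^0 implicants → 00001(✓)  00010(✓)  00100(✓)  00101(✓)  01000(✓)  01001(✓)  01010(✓)  01100(✓)  01111  10000(✓)  10001(✓)  10011(✓)  10100(✓)  10111(✓)  11001(✓)  11011(✓)  11110
size-2^1 implicants → -0001(✓)  -0100  -1001(✓)  0-001(✓)  0-010  0-100  00-01  0010-  01-00  010-0  0100-  1-001(✓)  1-011(✓)  10-00  10-11  100-1(✓)  1000-  110-1(✓)
size-2^2 implicants → --001  1-0-1
Unchecked terms (primes): --001, -0100, 0-010, 0-100, 00-01, 0010-, 01-00, 010-0, 0100-, 01111, 1-0-1, 10-00, 10-11, 1000-, 11110
Minterm coverage:
  m1 ⊆ --001,00-01
  m2 ⊆ 0-010 [E]
  m4 ⊆ -0100,0-100,0010-
  m5 ⊆ 00-01,0010-
  m9 ⊆ --001,0100-
  m10 ⊆ 0-010,010-0
  m12 ⊆ 0-100,01-00
  m15 ⊆ 01111 [E]
  m16 ⊆ 10-00,1000-
  m17 ⊆ --001,1-0-1,1000-
  m19 ⊆ 1-0-1,10-11
  m20 ⊆ -0100,10-00
  m23 ⊆ 10-11 [E]
  m25 ⊆ --001,1-0-1
  m27 ⊆ 1-0-1 [E]
  m30 ⊆ 11110 [E]
E = {0-010, 01111, 1-0-1, 10-11, 11110}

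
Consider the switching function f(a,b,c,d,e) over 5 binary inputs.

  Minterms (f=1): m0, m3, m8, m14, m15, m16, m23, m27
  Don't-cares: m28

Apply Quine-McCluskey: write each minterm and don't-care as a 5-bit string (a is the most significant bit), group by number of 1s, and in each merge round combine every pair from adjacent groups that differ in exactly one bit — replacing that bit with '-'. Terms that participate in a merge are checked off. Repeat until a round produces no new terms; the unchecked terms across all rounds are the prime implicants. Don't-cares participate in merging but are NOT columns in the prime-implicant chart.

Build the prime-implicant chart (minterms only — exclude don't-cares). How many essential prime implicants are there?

6

size-2^0 implicants → 00000(✓)  00011  01000(✓)  01110(✓)  01111(✓)  10000(✓)  10111  11011  11100
size-2^1 implicants → -0000  0-000  0111-
Unchecked terms (primes): -0000, 0-000, 00011, 0111-, 10111, 11011, 11100
Minterm coverage:
  m0 ⊆ -0000,0-000
  m3 ⊆ 00011 [E]
  m8 ⊆ 0-000 [E]
  m14 ⊆ 0111- [E]
  m15 ⊆ 0111- [E]
  m16 ⊆ -0000 [E]
  m23 ⊆ 10111 [E]
  m27 ⊆ 11011 [E]
E = {-0000, 0-000, 00011, 0111-, 10111, 11011}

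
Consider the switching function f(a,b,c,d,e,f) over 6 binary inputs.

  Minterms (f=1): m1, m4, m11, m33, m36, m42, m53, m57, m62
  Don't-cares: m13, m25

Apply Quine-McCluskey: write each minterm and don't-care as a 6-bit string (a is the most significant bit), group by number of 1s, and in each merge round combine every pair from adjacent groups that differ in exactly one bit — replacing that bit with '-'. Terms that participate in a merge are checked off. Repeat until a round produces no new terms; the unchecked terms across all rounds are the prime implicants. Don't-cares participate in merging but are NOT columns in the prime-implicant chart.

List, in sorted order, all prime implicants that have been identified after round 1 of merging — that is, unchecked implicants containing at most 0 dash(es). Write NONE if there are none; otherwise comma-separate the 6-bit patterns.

Round 0: 000001✓ 000100✓ 001011 001101 011001✓ 100001✓ 100100✓ 101010 110101 111001✓ 111110
Round 1: -00001 -00100 -11001
PIs = {-00001, -00100, -11001, 001011, 001101, 101010, 110101, 111110}

001011, 001101, 101010, 110101, 111110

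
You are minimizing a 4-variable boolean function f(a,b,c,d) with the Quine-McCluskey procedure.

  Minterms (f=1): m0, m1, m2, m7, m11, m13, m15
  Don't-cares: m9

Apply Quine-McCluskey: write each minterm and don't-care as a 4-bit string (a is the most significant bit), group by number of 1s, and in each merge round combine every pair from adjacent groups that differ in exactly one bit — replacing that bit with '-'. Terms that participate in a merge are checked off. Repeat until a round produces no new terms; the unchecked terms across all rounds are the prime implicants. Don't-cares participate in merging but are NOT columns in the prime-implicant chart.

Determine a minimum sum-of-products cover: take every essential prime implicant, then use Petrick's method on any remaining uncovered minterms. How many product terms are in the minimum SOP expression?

4

[col 0] 0000*, 0001*, 0010*, 0111*, 1001*, 1011*, 1101*, 1111*
[col 1] -001, -111, 00-0, 000-, 1-01*, 1-11*, 10-1*, 11-1*
[col 2] 1--1
Prime implicants: -001, -111, 00-0, 000-, 1--1
PI chart (minterm → PIs covering it):
  0 | 00-0,000-
  1 | -001,000-
  2 | 00-0  (sole → essential)
  7 | -111  (sole → essential)
  11 | 1--1  (sole → essential)
  13 | 1--1  (sole → essential)
  15 | -111,1--1
Essential prime implicants: -111, 00-0, 1--1
Petrick residual → -001
Minimum SOP uses 4 PIs: b'c'd + bcd + a'b'd' + ad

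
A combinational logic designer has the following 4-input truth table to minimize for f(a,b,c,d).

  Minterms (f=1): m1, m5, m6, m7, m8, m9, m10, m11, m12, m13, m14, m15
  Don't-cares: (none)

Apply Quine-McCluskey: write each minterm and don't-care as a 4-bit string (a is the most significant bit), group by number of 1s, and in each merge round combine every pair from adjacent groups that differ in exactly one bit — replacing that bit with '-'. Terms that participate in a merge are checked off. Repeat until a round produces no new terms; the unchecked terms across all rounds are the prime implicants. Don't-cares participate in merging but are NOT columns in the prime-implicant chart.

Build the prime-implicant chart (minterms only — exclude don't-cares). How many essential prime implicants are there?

3

Round 0: 0001✓ 0101✓ 0110✓ 0111✓ 1000✓ 1001✓ 1010✓ 1011✓ 1100✓ 1101✓ 1110✓ 1111✓
Round 1: -001✓ -101✓ -110✓ -111✓ 0-01✓ 01-1✓ 011-✓ 1-00✓ 1-01✓ 1-10✓ 1-11✓ 10-0✓ 10-1✓ 100-✓ 101-✓ 11-0✓ 11-1✓ 110-✓ 111-✓
Round 2: --01 -1-1 -11- 1--0✓ 1--1✓ 1-0-✓ 1-1-✓ 10--✓ 11--✓
Round 3: 1---
PIs = {--01, -1-1, -11-, 1---}
Coverage chart:
  m1: --01 ←essential
  m5: --01,-1-1
  m6: -11- ←essential
  m7: -1-1,-11-
  m8: 1--- ←essential
  m9: --01,1---
  m10: 1--- ←essential
  m11: 1--- ←essential
  m12: 1--- ←essential
  m13: --01,-1-1,1---
  m14: -11-,1---
  m15: -1-1,-11-,1---
Essential: --01, -11-, 1---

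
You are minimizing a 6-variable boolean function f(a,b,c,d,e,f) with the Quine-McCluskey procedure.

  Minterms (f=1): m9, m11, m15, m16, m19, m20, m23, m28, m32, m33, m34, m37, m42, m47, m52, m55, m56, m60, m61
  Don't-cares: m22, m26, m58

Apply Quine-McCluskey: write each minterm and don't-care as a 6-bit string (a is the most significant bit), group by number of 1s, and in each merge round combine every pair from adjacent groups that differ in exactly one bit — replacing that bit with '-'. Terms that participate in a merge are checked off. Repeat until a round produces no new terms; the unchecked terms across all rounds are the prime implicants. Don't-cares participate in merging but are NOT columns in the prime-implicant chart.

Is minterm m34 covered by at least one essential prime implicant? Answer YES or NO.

size-2^0 implicants → 001001(✓)  001011(✓)  001111(✓)  010000(✓)  010011(✓)  010100(✓)  010110(✓)  010111(✓)  011010(✓)  011100(✓)  100000(✓)  100001(✓)  100010(✓)  100101(✓)  101010(✓)  101111(✓)  110100(✓)  110111(✓)  111000(✓)  111010(✓)  111100(✓)  111101(✓)
size-2^1 implicants → -01111  -10100(✓)  -10111  -11010  -11100(✓)  001-11  0010-1  01-100(✓)  010-00  010-11  0101-0  01011-  1-1010  10-010  100-01  1000-0  10000-  11-100(✓)  111-00  1110-0  11110-
size-2^2 implicants → -1-100
Unchecked terms (primes): -01111, -1-100, -10111, -11010, 001-11, 0010-1, 010-00, 010-11, 0101-0, 01011-, 1-1010, 10-010, 100-01, 1000-0, 10000-, 111-00, 1110-0, 11110-
Minterm coverage:
  m9 ⊆ 0010-1 [E]
  m11 ⊆ 001-11,0010-1
  m15 ⊆ -01111,001-11
  m16 ⊆ 010-00 [E]
  m19 ⊆ 010-11 [E]
  m20 ⊆ -1-100,010-00,0101-0
  m23 ⊆ -10111,010-11,01011-
  m28 ⊆ -1-100 [E]
  m32 ⊆ 1000-0,10000-
  m33 ⊆ 100-01,10000-
  m34 ⊆ 10-010,1000-0
  m37 ⊆ 100-01 [E]
  m42 ⊆ 1-1010,10-010
  m47 ⊆ -01111 [E]
  m52 ⊆ -1-100 [E]
  m55 ⊆ -10111 [E]
  m56 ⊆ 111-00,1110-0
  m60 ⊆ -1-100,111-00,11110-
  m61 ⊆ 11110- [E]
E = {-01111, -1-100, -10111, 0010-1, 010-00, 010-11, 100-01, 11110-}

NO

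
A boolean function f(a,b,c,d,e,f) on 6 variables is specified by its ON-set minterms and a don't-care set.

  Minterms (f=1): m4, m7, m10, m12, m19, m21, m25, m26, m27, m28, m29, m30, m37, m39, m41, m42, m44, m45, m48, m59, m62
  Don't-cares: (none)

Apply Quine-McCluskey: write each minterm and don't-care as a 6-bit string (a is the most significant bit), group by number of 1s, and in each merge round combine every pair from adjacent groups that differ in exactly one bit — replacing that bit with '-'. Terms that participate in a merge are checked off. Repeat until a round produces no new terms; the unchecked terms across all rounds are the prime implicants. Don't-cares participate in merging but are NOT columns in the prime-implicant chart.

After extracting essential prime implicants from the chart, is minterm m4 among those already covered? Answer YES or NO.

Round 0: 000100✓ 000111✓ 001010✓ 001100✓ 010011✓ 010101✓ 011001✓ 011010✓ 011011✓ 011100✓ 011101✓ 011110✓ 100101✓ 100111✓ 101001✓ 101010✓ 101100✓ 101101✓ 110000 111011✓ 111110✓
Round 1: -00111 -01010 -01100 -11011 -11110 0-1010 0-1100 00-100 01-011 01-101 011-01 011-10 0110-1 01101- 0111-0 01110- 10-101 1001-1 101-01 10110-
PIs = {-00111, -01010, -01100, -11011, -11110, 0-1010, 0-1100, 00-100, 01-011, 01-101, 011-01, 011-10, 0110-1, 01101-, 0111-0, 01110-, 10-101, 1001-1, 101-01, 10110-, 110000}
Coverage chart:
  m4: 00-100 ←essential
  m7: -00111 ←essential
  m10: -01010,0-1010
  m12: -01100,0-1100,00-100
  m19: 01-011 ←essential
  m21: 01-101 ←essential
  m25: 011-01,0110-1
  m26: 0-1010,011-10,01101-
  m27: -11011,01-011,0110-1,01101-
  m28: 0-1100,0111-0,01110-
  m29: 01-101,011-01,01110-
  m30: -11110,011-10,0111-0
  m37: 10-101,1001-1
  m39: -00111,1001-1
  m41: 101-01 ←essential
  m42: -01010 ←essential
  m44: -01100,10110-
  m45: 10-101,101-01,10110-
  m48: 110000 ←essential
  m59: -11011 ←essential
  m62: -11110 ←essential
Essential: -00111, -01010, -11011, -11110, 00-100, 01-011, 01-101, 101-01, 110000

YES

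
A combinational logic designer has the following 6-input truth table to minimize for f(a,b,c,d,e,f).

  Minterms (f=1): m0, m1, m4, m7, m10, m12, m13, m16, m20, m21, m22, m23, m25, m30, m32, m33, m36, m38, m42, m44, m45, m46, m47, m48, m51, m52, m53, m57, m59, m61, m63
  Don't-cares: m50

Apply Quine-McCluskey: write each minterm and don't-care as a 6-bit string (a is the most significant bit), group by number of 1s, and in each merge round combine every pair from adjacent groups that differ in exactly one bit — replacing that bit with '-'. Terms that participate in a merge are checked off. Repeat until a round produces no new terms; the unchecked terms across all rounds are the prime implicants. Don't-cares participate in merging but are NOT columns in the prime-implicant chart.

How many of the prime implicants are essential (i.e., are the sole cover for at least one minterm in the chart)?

8

Round 0: 000000✓ 000001✓ 000100✓ 000111✓ 001010✓ 001100✓ 001101✓ 010000✓ 010100✓ 010101✓ 010110✓ 010111✓ 011001✓ 011110✓ 100000✓ 100001✓ 100100✓ 100110✓ 101010✓ 101100✓ 101101✓ 101110✓ 101111✓ 110000✓ 110010✓ 110011✓ 110100✓ 110101✓ 111001✓ 111011✓ 111101✓ 111111✓
Round 1: -00000✓ -00001✓ -00100✓ -01010 -01100✓ -01101✓ -10000✓ -10100✓ -10101✓ -11001 0-0000✓ 0-0100✓ 0-0111 00-100✓ 000-00✓ 00000-✓ 00110-✓ 01-110 010-00✓ 0101-0✓ 0101-1✓ 01010-✓ 01011-✓ 1-0000✓ 1-0100✓ 1-1101✓ 1-1111✓ 10-100✓ 10-110✓ 100-00✓ 10000-✓ 1001-0✓ 101-10 1011-0✓ 1011-1✓ 10110-✓ 10111-✓ 11-011 11-101 110-00✓ 1100-0 11001- 11010-✓ 111-01✓ 111-11✓ 1110-1✓ 1111-1✓
Round 2: --0000✓ --0100✓ -0-100 -00-00✓ -0000- -0110- -10-00✓ -1010- 0-0-00✓ 0101-- 1-0-00✓ 1-11-1 10-1-0 1011-- 111--1
Round 3: --0-00
PIs = {--0-00, -0-100, -0000-, -01010, -0110-, -1010-, -11001, 0-0111, 01-110, 0101--, 1-11-1, 10-1-0, 101-10, 1011--, 11-011, 11-101, 1100-0, 11001-, 111--1}
Coverage chart:
  m0: --0-00,-0000-
  m1: -0000- ←essential
  m4: --0-00,-0-100
  m7: 0-0111 ←essential
  m10: -01010 ←essential
  m12: -0-100,-0110-
  m13: -0110- ←essential
  m16: --0-00 ←essential
  m20: --0-00,-1010-,0101--
  m21: -1010-,0101--
  m22: 01-110,0101--
  m23: 0-0111,0101--
  m25: -11001 ←essential
  m30: 01-110 ←essential
  m32: --0-00,-0000-
  m33: -0000- ←essential
  m36: --0-00,-0-100,10-1-0
  m38: 10-1-0 ←essential
  m42: -01010,101-10
  m44: -0-100,-0110-,10-1-0,1011--
  m45: -0110-,1-11-1,1011--
  m46: 10-1-0,101-10,1011--
  m47: 1-11-1,1011--
  m48: --0-00,1100-0
  m51: 11-011,11001-
  m52: --0-00,-1010-
  m53: -1010-,11-101
  m57: -11001,111--1
  m59: 11-011,111--1
  m61: 1-11-1,11-101,111--1
  m63: 1-11-1,111--1
Essential: --0-00, -0000-, -01010, -0110-, -11001, 0-0111, 01-110, 10-1-0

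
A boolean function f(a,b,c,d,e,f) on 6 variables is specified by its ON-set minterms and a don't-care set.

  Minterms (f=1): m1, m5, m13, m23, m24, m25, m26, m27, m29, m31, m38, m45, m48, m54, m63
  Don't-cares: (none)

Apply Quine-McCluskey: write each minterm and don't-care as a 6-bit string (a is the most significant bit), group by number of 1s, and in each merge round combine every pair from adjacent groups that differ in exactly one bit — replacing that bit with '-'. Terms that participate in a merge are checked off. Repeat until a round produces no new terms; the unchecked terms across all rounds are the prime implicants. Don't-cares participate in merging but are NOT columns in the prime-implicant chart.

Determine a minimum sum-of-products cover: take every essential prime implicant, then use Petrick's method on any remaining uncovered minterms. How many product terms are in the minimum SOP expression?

8

[col 0] 000001*, 000101*, 001101*, 010111*, 011000*, 011001*, 011010*, 011011*, 011101*, 011111*, 100110*, 101101*, 110000, 110110*, 111111*
[col 1] -01101, -11111, 0-1101, 00-101, 000-01, 01-111, 011-01*, 011-11*, 0110-0*, 0110-1*, 01100-*, 01101-*, 0111-1*, 1-0110
[col 2] 011--1, 0110--
Prime implicants: -01101, -11111, 0-1101, 00-101, 000-01, 01-111, 011--1, 0110--, 1-0110, 110000
PI chart (minterm → PIs covering it):
  1 | 000-01  (sole → essential)
  5 | 00-101,000-01
  13 | -01101,0-1101,00-101
  23 | 01-111  (sole → essential)
  24 | 0110--  (sole → essential)
  25 | 011--1,0110--
  26 | 0110--  (sole → essential)
  27 | 011--1,0110--
  29 | 0-1101,011--1
  31 | -11111,01-111,011--1
  38 | 1-0110  (sole → essential)
  45 | -01101  (sole → essential)
  48 | 110000  (sole → essential)
  54 | 1-0110  (sole → essential)
  63 | -11111  (sole → essential)
Essential prime implicants: -01101, -11111, 000-01, 01-111, 0110--, 1-0110, 110000
Petrick residual → 0-1101
Minimum SOP uses 8 PIs: b'cde'f + bcdef + a'cde'f + a'b'c'e'f + a'bdef + a'bcd' + ac'def' + abc'd'e'f'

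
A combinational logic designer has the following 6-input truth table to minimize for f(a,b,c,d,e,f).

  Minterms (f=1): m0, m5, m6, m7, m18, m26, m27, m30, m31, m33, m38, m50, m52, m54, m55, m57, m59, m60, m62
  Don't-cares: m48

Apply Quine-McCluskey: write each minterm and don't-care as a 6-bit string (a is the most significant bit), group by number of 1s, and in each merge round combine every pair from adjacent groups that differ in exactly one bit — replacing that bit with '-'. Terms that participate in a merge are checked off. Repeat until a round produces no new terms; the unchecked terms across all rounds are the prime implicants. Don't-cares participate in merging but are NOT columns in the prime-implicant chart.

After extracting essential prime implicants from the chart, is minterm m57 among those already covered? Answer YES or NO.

[col 0] 000000, 000101*, 000110*, 000111*, 010010*, 011010*, 011011*, 011110*, 011111*, 100001, 100110*, 110000*, 110010*, 110100*, 110110*, 110111*, 111001*, 111011*, 111100*, 111110*
[col 1] -00110, -10010, -11011, -11110, 0001-1, 00011-, 01-010, 011-10*, 011-11*, 01101-*, 01111-*, 1-0110, 11-100*, 11-110*, 110-00*, 110-10*, 1100-0*, 1101-0*, 11011-, 1110-1, 1111-0*
[col 2] 011-1-, 11-1-0, 110--0
Prime implicants: -00110, -10010, -11011, -11110, 000000, 0001-1, 00011-, 01-010, 011-1-, 1-0110, 100001, 11-1-0, 110--0, 11011-, 1110-1
PI chart (minterm → PIs covering it):
  0 | 000000  (sole → essential)
  5 | 0001-1  (sole → essential)
  6 | -00110,00011-
  7 | 0001-1,00011-
  18 | -10010,01-010
  26 | 01-010,011-1-
  27 | -11011,011-1-
  30 | -11110,011-1-
  31 | 011-1-  (sole → essential)
  33 | 100001  (sole → essential)
  38 | -00110,1-0110
  50 | -10010,110--0
  52 | 11-1-0,110--0
  54 | 1-0110,11-1-0,110--0,11011-
  55 | 11011-  (sole → essential)
  57 | 1110-1  (sole → essential)
  59 | -11011,1110-1
  60 | 11-1-0  (sole → essential)
  62 | -11110,11-1-0
Essential prime implicants: 000000, 0001-1, 011-1-, 100001, 11-1-0, 11011-, 1110-1

YES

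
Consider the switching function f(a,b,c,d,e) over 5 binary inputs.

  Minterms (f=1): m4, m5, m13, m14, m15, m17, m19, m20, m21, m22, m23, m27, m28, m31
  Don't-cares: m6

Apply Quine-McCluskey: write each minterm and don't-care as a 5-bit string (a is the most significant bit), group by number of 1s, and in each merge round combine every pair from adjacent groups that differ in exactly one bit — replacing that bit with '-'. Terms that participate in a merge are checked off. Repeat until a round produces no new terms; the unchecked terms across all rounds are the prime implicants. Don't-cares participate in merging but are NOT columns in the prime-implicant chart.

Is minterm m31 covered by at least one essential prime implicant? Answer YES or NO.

Round 0: 00100✓ 00101✓ 00110✓ 01101✓ 01110✓ 01111✓ 10001✓ 10011✓ 10100✓ 10101✓ 10110✓ 10111✓ 11011✓ 11100✓ 11111✓
Round 1: -0100✓ -0101✓ -0110✓ -1111 0-101 0-110 001-0✓ 0010-✓ 011-1 0111- 1-011✓ 1-100 1-111✓ 10-01✓ 10-11✓ 100-1✓ 101-0✓ 101-1✓ 1010-✓ 1011-✓ 11-11✓
Round 2: -01-0 -010- 1--11 10--1 101--
PIs = {-01-0, -010-, -1111, 0-101, 0-110, 011-1, 0111-, 1--11, 1-100, 10--1, 101--}
Coverage chart:
  m4: -01-0,-010-
  m5: -010-,0-101
  m13: 0-101,011-1
  m14: 0-110,0111-
  m15: -1111,011-1,0111-
  m17: 10--1 ←essential
  m19: 1--11,10--1
  m20: -01-0,-010-,1-100,101--
  m21: -010-,10--1,101--
  m22: -01-0,101--
  m23: 1--11,10--1,101--
  m27: 1--11 ←essential
  m28: 1-100 ←essential
  m31: -1111,1--11
Essential: 1--11, 1-100, 10--1

YES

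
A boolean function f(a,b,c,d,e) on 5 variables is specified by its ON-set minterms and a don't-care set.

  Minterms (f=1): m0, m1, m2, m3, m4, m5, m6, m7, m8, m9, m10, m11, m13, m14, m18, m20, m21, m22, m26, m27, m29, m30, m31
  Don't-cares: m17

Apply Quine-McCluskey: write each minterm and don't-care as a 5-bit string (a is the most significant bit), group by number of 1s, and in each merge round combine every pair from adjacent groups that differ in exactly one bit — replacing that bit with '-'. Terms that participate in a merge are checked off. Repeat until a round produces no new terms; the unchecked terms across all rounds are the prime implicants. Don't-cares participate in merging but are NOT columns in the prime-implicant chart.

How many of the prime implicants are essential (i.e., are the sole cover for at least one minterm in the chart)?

3

[col 0] 00000*, 00001*, 00010*, 00011*, 00100*, 00101*, 00110*, 00111*, 01000*, 01001*, 01010*, 01011*, 01101*, 01110*, 10001*, 10010*, 10100*, 10101*, 10110*, 11010*, 11011*, 11101*, 11110*, 11111*
[col 1] -0001*, -0010*, -0100*, -0101*, -0110*, -1010*, -1011*, -1101*, -1110*, 0-000*, 0-001*, 0-010*, 0-011*, 0-101*, 0-110*, 00-00*, 00-01*, 00-10*, 00-11*, 000-0*, 000-1*, 0000-*, 0001-*, 001-0*, 001-1*, 0010-*, 0011-*, 01-01*, 01-10*, 010-0*, 010-1*, 0100-*, 0101-*, 1-010*, 1-101*, 1-110*, 10-01*, 10-10*, 101-0*, 1010-*, 11-10*, 11-11*, 1101-*, 111-1, 1111-*
[col 2] --010*, --101, --110*, -0-01, -0-10*, -01-0, -010-, -1-10*, -101-, 0--01, 0--10*, 0-0-0*, 0-0-1*, 0-00-*, 0-01-*, 00--0*, 00--1*, 00-0-*, 00-1-*, 000--*, 001--*, 010--*, 1--10*, 11-1-
[col 3] ---10, 0-0--, 00---
Prime implicants: ---10, --101, -0-01, -01-0, -010-, -101-, 0--01, 0-0--, 00---, 11-1-, 111-1
PI chart (minterm → PIs covering it):
  0 | 0-0--,00---
  1 | -0-01,0--01,0-0--,00---
  2 | ---10,0-0--,00---
  3 | 0-0--,00---
  4 | -01-0,-010-,00---
  5 | --101,-0-01,-010-,0--01,00---
  6 | ---10,-01-0,00---
  7 | 00---  (sole → essential)
  8 | 0-0--  (sole → essential)
  9 | 0--01,0-0--
  10 | ---10,-101-,0-0--
  11 | -101-,0-0--
  13 | --101,0--01
  14 | ---10  (sole → essential)
  18 | ---10  (sole → essential)
  20 | -01-0,-010-
  21 | --101,-0-01,-010-
  22 | ---10,-01-0
  26 | ---10,-101-,11-1-
  27 | -101-,11-1-
  29 | --101,111-1
  30 | ---10,11-1-
  31 | 11-1-,111-1
Essential prime implicants: ---10, 0-0--, 00---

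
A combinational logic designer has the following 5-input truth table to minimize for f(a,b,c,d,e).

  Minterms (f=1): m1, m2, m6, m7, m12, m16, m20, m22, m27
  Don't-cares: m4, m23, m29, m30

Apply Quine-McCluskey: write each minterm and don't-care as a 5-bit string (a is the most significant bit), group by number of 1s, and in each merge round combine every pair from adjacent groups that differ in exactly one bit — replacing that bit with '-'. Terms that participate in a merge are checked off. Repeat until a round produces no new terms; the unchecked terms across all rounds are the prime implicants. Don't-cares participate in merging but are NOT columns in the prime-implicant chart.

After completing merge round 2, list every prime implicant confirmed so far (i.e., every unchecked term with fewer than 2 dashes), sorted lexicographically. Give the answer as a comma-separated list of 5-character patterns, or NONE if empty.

Round 0: 00001 00010✓ 00100✓ 00110✓ 00111✓ 01100✓ 10000✓ 10100✓ 10110✓ 10111✓ 11011 11101 11110✓
Round 1: -0100✓ -0110✓ -0111✓ 0-100 00-10 001-0✓ 0011-✓ 1-110 10-00 101-0✓ 1011-✓
Round 2: -01-0 -011-
PIs = {-01-0, -011-, 0-100, 00-10, 00001, 1-110, 10-00, 11011, 11101}

0-100, 00-10, 00001, 1-110, 10-00, 11011, 11101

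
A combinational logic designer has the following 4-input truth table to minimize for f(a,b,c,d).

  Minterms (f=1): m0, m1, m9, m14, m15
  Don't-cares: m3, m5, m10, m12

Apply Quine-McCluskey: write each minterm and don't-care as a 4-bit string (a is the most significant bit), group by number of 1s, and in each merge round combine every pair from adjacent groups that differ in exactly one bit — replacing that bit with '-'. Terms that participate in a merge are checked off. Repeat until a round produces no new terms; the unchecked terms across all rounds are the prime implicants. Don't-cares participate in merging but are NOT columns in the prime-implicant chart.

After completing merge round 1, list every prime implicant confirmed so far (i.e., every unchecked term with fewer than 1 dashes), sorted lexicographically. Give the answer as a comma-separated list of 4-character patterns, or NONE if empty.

NONE

size-2^0 implicants → 0000(✓)  0001(✓)  0011(✓)  0101(✓)  1001(✓)  1010(✓)  1100(✓)  1110(✓)  1111(✓)
size-2^1 implicants → -001  0-01  00-1  000-  1-10  11-0  111-
Unchecked terms (primes): -001, 0-01, 00-1, 000-, 1-10, 11-0, 111-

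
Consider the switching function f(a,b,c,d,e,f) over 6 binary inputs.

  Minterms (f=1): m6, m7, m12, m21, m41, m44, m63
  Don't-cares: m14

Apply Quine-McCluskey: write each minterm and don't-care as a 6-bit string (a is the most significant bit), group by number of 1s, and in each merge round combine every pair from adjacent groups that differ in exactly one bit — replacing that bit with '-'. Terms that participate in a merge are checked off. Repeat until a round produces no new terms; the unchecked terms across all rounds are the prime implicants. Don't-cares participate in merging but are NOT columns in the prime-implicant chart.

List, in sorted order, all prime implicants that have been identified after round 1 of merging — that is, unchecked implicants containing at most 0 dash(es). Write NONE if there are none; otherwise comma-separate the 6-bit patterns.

010101, 101001, 111111

size-2^0 implicants → 000110(✓)  000111(✓)  001100(✓)  001110(✓)  010101  101001  101100(✓)  111111
size-2^1 implicants → -01100  00-110  00011-  0011-0
Unchecked terms (primes): -01100, 00-110, 00011-, 0011-0, 010101, 101001, 111111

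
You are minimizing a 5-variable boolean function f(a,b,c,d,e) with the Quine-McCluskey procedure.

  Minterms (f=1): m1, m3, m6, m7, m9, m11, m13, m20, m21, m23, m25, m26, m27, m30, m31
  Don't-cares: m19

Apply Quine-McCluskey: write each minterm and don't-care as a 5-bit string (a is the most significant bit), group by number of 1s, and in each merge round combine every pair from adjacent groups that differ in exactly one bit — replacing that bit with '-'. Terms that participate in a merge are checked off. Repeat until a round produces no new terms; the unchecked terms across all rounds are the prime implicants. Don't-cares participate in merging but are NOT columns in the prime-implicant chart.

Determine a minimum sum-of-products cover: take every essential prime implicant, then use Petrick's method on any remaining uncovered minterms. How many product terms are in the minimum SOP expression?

[col 0] 00001*, 00011*, 00110*, 00111*, 01001*, 01011*, 01101*, 10011*, 10100*, 10101*, 10111*, 11001*, 11010*, 11011*, 11110*, 11111*
[col 1] -0011*, -0111*, -1001*, -1011*, 0-001*, 0-011*, 00-11*, 000-1*, 0011-, 01-01, 010-1*, 1-011*, 1-111*, 10-11*, 101-1, 1010-, 11-10*, 11-11*, 110-1*, 1101-*, 1111-*
[col 2] --011, -0-11, -10-1, 0-0-1, 1--11, 11-1-
Prime implicants: --011, -0-11, -10-1, 0-0-1, 0011-, 01-01, 1--11, 101-1, 1010-, 11-1-
PI chart (minterm → PIs covering it):
  1 | 0-0-1  (sole → essential)
  3 | --011,-0-11,0-0-1
  6 | 0011-  (sole → essential)
  7 | -0-11,0011-
  9 | -10-1,0-0-1,01-01
  11 | --011,-10-1,0-0-1
  13 | 01-01  (sole → essential)
  20 | 1010-  (sole → essential)
  21 | 101-1,1010-
  23 | -0-11,1--11,101-1
  25 | -10-1  (sole → essential)
  26 | 11-1-  (sole → essential)
  27 | --011,-10-1,1--11,11-1-
  30 | 11-1-  (sole → essential)
  31 | 1--11,11-1-
Essential prime implicants: -10-1, 0-0-1, 0011-, 01-01, 1010-, 11-1-
Petrick residual → -0-11
Minimum SOP uses 7 PIs: b'de + bc'e + a'c'e + a'b'cd + a'bd'e + ab'cd' + abd

7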